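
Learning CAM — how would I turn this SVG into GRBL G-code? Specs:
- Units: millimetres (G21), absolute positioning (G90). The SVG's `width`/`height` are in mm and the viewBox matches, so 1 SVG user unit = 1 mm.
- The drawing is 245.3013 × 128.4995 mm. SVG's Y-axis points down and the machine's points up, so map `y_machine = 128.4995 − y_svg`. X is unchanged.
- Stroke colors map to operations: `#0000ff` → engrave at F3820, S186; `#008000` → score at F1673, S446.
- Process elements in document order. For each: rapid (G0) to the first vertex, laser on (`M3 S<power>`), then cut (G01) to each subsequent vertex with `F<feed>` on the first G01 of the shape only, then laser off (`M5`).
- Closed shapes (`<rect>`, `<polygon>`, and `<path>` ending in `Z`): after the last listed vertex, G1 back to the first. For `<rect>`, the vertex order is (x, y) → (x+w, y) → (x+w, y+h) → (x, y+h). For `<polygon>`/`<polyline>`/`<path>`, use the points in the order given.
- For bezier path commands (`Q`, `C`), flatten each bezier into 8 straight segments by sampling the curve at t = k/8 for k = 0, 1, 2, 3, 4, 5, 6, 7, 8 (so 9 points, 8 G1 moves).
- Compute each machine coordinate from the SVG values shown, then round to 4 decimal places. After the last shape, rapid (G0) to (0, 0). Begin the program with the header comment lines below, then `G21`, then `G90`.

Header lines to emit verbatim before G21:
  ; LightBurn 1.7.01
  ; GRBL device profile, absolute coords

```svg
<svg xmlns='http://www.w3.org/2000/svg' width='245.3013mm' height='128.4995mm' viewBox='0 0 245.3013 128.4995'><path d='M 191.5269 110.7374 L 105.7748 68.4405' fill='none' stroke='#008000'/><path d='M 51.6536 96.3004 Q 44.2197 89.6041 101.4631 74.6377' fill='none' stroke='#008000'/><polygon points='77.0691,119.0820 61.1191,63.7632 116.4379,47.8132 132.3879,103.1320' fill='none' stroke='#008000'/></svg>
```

; LightBurn 1.7.01
; GRBL device profile, absolute coords
G21
G90
G0 X191.5269 Y17.7621
M3 S446
G01 X105.7748 Y60.0590 F1673
M5
G0 X51.6536 Y32.1991
M3 S446
G01 X50.8057 Y34.0024 F1673
G01 X51.9790 Y36.0641
G01 X55.1734 Y38.3843
G01 X60.3890 Y40.9629
G01 X67.6258 Y43.8000
G01 X76.8837 Y46.8955
G01 X88.1628 Y50.2494
G01 X101.4631 Y53.8618
M5
G0 X77.0691 Y9.4175
M3 S446
G01 X61.1191 Y64.7363 F1673
G01 X116.4379 Y80.6863
G01 X132.3879 Y25.3675
G01 X77.0691 Y9.4175
M5
G0 X0.0000 Y0.0000

viewBox `0 0 245.3013 128.4995` with mm width/height → 1 unit = 1 mm. Flip: y_m = 128.4995 − y_svg.

**Shape 1** — `<path>` line segment, stroke `#008000` → score (S446, F1673). Machine vertices: (191.5269,17.7621) → (105.7748,60.0590). Open path.

**Shape 2** — `<path>` quadratic bezier, stroke `#008000` → score (S446, F1673). Control points (SVG): P0=(51.6536,96.3004), P1=(44.2197,89.6041), P2=(101.4631,74.6377); sampled at t=k/8. Machine vertices: (51.6536,32.1991) → (50.8057,34.0024) → (51.9790,36.0641) → (55.1734,38.3843) → (60.3890,40.9629) → (67.6258,43.8000) → (76.8837,46.8955) → (88.1628,50.2494) → (101.4631,53.8618). Open path.

**Shape 3** — `<polygon>` regular polygon, stroke `#008000` → score (S446, F1673). Machine vertices: (77.0691,9.4175) → (61.1191,64.7363) → (116.4379,80.6863) → (132.3879,25.3675) → (77.0691,9.4175). Closed: final G1 returns to the first vertex.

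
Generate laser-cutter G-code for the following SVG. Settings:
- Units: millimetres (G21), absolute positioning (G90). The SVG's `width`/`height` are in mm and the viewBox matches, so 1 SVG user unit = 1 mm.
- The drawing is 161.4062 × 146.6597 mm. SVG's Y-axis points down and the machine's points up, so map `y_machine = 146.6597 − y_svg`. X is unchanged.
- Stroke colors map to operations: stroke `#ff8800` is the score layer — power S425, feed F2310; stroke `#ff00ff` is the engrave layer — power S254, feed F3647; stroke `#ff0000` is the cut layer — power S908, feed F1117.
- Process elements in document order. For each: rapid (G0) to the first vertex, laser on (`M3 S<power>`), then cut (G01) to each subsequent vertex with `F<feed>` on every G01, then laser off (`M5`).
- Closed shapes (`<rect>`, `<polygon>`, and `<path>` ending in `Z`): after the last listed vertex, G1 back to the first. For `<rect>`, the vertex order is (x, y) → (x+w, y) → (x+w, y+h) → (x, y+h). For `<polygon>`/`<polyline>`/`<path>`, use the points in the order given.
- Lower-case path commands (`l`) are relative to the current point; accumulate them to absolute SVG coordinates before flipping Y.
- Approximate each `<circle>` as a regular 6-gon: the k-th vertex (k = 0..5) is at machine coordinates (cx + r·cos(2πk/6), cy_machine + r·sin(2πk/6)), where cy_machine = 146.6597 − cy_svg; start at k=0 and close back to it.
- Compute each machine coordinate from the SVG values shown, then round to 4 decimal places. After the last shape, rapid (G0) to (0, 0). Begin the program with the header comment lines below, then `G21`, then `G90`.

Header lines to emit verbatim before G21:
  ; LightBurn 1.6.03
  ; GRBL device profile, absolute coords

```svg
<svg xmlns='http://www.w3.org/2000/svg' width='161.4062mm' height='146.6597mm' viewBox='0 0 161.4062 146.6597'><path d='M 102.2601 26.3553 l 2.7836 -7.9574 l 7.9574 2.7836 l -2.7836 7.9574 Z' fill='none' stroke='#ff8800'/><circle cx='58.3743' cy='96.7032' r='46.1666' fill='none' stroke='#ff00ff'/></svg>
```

; LightBurn 1.6.03
; GRBL device profile, absolute coords
G21
G90
G0 X102.2601 Y120.3044
M3 S425
G01 X105.0437 Y128.2618 F2310
G01 X113.0011 Y125.4782 F2310
G01 X110.2175 Y117.5208 F2310
G01 X102.2601 Y120.3044 F2310
M5
G0 X104.5409 Y49.9565
M3 S254
G01 X81.4576 Y89.9379 F3647
G01 X35.2910 Y89.9379 F3647
G01 X12.2077 Y49.9565 F3647
G01 X35.2910 Y9.9751 F3647
G01 X81.4576 Y9.9751 F3647
G01 X104.5409 Y49.9565 F3647
M5
G0 X0.0000 Y0.0000

1 u = 1 mm; y_m = 146.6597 − y.

[1] `<path>` regular polygon, #ff8800→score S425 F2310: (102.2601,120.3044) → (105.0437,128.2618) → (113.0011,125.4782) → (110.2175,117.5208) → (102.2601,120.3044) (closed)

[2] `<circle>` circle, #ff00ff→engrave S254 F3647: (104.5409,49.9565) → (81.4576,89.9379) → (35.2910,89.9379) → (12.2077,49.9565) → (35.2910,9.9751) → (81.4576,9.9751) → (104.5409,49.9565) (closed)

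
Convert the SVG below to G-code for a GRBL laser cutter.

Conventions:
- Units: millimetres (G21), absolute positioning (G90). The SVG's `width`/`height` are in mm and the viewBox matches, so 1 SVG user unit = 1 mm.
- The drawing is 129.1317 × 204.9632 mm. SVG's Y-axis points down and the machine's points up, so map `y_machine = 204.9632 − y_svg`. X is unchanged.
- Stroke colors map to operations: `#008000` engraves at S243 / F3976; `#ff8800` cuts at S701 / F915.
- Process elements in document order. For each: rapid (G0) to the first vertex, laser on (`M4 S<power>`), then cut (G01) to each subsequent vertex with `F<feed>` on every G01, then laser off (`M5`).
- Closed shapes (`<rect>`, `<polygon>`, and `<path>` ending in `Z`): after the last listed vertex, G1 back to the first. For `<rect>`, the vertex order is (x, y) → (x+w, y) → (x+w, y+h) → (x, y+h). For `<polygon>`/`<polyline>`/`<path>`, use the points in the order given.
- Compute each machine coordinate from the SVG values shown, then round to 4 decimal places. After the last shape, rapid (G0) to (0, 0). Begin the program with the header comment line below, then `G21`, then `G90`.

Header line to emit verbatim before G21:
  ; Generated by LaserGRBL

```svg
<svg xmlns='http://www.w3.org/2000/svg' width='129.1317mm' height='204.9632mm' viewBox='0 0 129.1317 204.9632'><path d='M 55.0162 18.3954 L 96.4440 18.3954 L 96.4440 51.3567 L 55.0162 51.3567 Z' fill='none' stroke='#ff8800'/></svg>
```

viewBox `0 0 129.1317 204.9632` with mm width/height → 1 unit = 1 mm. Flip: y_m = 204.9632 − y_svg.

**Shape 1** — `<path>` rectangle, stroke `#ff8800` → cut (S701, F915). Machine vertices: (55.0162,186.5678) → (96.4440,186.5678) → (96.4440,153.6065) → (55.0162,153.6065) → (55.0162,186.5678). Closed: final G1 returns to the first vertex.

; Generated by LaserGRBL
G21
G90
G0 X55.0162 Y186.5678
M4 S701
G01 X96.4440 Y186.5678 F915
G01 X96.4440 Y153.6065 F915
G01 X55.0162 Y153.6065 F915
G01 X55.0162 Y186.5678 F915
M5
G0 X0.0000 Y0.0000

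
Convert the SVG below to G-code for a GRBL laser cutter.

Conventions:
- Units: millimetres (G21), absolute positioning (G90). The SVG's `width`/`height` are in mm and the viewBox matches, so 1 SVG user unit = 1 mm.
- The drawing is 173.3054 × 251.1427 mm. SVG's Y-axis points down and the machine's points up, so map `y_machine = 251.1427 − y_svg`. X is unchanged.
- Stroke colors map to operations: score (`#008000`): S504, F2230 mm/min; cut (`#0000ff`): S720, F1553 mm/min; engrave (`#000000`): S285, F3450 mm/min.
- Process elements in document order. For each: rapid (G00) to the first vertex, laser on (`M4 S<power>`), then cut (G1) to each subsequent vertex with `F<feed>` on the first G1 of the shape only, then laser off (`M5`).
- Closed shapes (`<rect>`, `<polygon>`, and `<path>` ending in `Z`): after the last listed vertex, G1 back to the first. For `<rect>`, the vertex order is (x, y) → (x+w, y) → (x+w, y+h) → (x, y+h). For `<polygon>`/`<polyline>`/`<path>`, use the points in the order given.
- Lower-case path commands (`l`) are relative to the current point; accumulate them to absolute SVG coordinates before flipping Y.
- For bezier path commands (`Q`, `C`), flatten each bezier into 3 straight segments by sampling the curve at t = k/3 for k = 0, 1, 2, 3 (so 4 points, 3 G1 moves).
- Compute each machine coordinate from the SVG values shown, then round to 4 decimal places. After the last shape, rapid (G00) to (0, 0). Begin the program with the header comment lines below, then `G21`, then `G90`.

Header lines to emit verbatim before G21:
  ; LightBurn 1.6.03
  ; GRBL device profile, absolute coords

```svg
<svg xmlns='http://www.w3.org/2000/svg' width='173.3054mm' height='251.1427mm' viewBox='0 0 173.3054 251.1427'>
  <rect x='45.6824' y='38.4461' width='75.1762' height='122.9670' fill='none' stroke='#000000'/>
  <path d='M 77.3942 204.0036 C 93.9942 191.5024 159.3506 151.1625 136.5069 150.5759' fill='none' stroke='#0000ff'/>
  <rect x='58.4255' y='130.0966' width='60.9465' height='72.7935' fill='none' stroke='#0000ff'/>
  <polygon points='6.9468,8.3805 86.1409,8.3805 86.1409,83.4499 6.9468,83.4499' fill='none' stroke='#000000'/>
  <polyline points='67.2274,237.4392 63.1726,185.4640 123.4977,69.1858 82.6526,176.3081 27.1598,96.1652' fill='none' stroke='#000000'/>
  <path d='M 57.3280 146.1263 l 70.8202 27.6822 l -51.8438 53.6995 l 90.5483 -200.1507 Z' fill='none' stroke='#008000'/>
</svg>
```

1 u = 1 mm; y_m = 251.1427 − y.

[1] `<rect>` rectangle, #000000→engrave S285 F3450: (45.6824,212.6966) → (120.8586,212.6966) → (120.8586,89.7296) → (45.6824,89.7296) → (45.6824,212.6966) (closed)

[2] `<path>` cubic bezier, #0000ff→cut S720 F1553: (77.3942,47.1391) → (105.1739,66.4165) → (135.0230,89.2325) → (136.5069,100.5668)

[3] `<rect>` rectangle, #0000ff→cut S720 F1553: (58.4255,121.0461) → (119.3720,121.0461) → (119.3720,48.2526) → (58.4255,48.2526) → (58.4255,121.0461) (closed)

[4] `<polygon>` rectangle, #000000→engrave S285 F3450: (6.9468,242.7622) → (86.1409,242.7622) → (86.1409,167.6928) → (6.9468,167.6928) → (6.9468,242.7622) (closed)

[5] `<polyline>` open polyline, #000000→engrave S285 F3450: (67.2274,13.7035) → (63.1726,65.6787) → (123.4977,181.9569) → (82.6526,74.8346) → (27.1598,154.9775)

[6] `<path>` closed polygon, #008000→score S504 F2230: (57.3280,105.0164) → (128.1482,77.3342) → (76.3044,23.6347) → (166.8527,223.7854) → (57.3280,105.0164) (closed)

; LightBurn 1.6.03
; GRBL device profile, absolute coords
G21
G90
G00 X45.6824 Y212.6966
M4 S285
G1 X120.8586 Y212.6966 F3450
G1 X120.8586 Y89.7296
G1 X45.6824 Y89.7296
G1 X45.6824 Y212.6966
M5
G00 X77.3942 Y47.1391
M4 S720
G1 X105.1739 Y66.4165 F1553
G1 X135.0230 Y89.2325
G1 X136.5069 Y100.5668
M5
G00 X58.4255 Y121.0461
M4 S720
G1 X119.3720 Y121.0461 F1553
G1 X119.3720 Y48.2526
G1 X58.4255 Y48.2526
G1 X58.4255 Y121.0461
M5
G00 X6.9468 Y242.7622
M4 S285
G1 X86.1409 Y242.7622 F3450
G1 X86.1409 Y167.6928
G1 X6.9468 Y167.6928
G1 X6.9468 Y242.7622
M5
G00 X67.2274 Y13.7035
M4 S285
G1 X63.1726 Y65.6787 F3450
G1 X123.4977 Y181.9569
G1 X82.6526 Y74.8346
G1 X27.1598 Y154.9775
M5
G00 X57.3280 Y105.0164
M4 S504
G1 X128.1482 Y77.3342 F2230
G1 X76.3044 Y23.6347
G1 X166.8527 Y223.7854
G1 X57.3280 Y105.0164
M5
G00 X0.0000 Y0.0000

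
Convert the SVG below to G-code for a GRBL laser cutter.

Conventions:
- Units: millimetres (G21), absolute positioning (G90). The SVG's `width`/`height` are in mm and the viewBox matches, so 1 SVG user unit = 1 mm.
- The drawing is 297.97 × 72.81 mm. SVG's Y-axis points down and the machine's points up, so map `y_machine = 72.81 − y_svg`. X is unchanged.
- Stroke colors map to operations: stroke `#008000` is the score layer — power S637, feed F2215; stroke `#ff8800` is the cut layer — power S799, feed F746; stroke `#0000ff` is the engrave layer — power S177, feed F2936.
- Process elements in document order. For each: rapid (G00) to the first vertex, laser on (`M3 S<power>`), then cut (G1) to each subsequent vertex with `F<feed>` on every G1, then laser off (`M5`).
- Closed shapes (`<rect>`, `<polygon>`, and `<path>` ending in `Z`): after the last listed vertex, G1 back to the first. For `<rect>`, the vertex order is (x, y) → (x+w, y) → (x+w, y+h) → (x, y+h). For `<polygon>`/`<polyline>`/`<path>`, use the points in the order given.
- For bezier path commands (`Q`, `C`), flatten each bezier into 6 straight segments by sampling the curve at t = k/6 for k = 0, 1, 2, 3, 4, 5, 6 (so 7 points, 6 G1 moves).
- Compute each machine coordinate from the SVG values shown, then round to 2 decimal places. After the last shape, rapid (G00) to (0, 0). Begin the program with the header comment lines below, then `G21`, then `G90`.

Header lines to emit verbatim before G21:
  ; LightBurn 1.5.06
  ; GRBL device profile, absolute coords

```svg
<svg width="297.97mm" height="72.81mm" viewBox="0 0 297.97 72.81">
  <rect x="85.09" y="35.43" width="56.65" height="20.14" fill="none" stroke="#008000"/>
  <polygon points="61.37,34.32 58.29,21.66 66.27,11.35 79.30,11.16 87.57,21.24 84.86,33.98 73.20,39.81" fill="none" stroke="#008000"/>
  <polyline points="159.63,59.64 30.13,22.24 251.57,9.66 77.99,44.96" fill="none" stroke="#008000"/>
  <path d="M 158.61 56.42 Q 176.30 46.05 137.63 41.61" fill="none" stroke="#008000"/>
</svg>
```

Since the viewBox matches the mm dimensions, user units are millimetres directly. The only transform is the Y-flip y_m = 72.81 − y_svg.

Shape 1 is a rectangle drawn with `<rect>`. Its stroke #008000 means score at S637, F2215. After flipping Y the toolpath is (85.09,37.38) → (141.74,37.38) → (141.74,17.24) → (85.09,17.24) → (85.09,37.38), returning to the start.

Shape 2 is a regular polygon drawn with `<polygon>`. Its stroke #008000 means score at S637, F2215. After flipping Y the toolpath is (61.37,38.49) → (58.29,51.15) → (66.27,61.46) → (79.30,61.65) → (87.57,51.57) → (84.86,38.83) → (73.20,33.00) → (61.37,38.49), returning to the start.

Shape 3 is a open polyline drawn with `<polyline>`. Its stroke #008000 means score at S637, F2215. After flipping Y the toolpath is (159.63,13.17) → (30.13,50.57) → (251.57,63.15) → (77.99,27.85).

Shape 4 is a quadratic bezier drawn with `<path>`. Its stroke #008000 means score at S637, F2215. After flipping Y the toolpath is (158.61,16.39) → (162.94,19.68) → (164.14,22.64) → (162.21,25.28) → (157.15,27.58) → (148.95,29.56) → (137.63,31.20).

; LightBurn 1.5.06
; GRBL device profile, absolute coords
G21
G90
G00 X85.09 Y37.38
M3 S637
G1 X141.74 Y37.38 F2215
G1 X141.74 Y17.24 F2215
G1 X85.09 Y17.24 F2215
G1 X85.09 Y37.38 F2215
M5
G00 X61.37 Y38.49
M3 S637
G1 X58.29 Y51.15 F2215
G1 X66.27 Y61.46 F2215
G1 X79.30 Y61.65 F2215
G1 X87.57 Y51.57 F2215
G1 X84.86 Y38.83 F2215
G1 X73.20 Y33.00 F2215
G1 X61.37 Y38.49 F2215
M5
G00 X159.63 Y13.17
M3 S637
G1 X30.13 Y50.57 F2215
G1 X251.57 Y63.15 F2215
G1 X77.99 Y27.85 F2215
M5
G00 X158.61 Y16.39
M3 S637
G1 X162.94 Y19.68 F2215
G1 X164.14 Y22.64 F2215
G1 X162.21 Y25.28 F2215
G1 X157.15 Y27.58 F2215
G1 X148.95 Y29.56 F2215
G1 X137.63 Y31.20 F2215
M5
G00 X0.00 Y0.00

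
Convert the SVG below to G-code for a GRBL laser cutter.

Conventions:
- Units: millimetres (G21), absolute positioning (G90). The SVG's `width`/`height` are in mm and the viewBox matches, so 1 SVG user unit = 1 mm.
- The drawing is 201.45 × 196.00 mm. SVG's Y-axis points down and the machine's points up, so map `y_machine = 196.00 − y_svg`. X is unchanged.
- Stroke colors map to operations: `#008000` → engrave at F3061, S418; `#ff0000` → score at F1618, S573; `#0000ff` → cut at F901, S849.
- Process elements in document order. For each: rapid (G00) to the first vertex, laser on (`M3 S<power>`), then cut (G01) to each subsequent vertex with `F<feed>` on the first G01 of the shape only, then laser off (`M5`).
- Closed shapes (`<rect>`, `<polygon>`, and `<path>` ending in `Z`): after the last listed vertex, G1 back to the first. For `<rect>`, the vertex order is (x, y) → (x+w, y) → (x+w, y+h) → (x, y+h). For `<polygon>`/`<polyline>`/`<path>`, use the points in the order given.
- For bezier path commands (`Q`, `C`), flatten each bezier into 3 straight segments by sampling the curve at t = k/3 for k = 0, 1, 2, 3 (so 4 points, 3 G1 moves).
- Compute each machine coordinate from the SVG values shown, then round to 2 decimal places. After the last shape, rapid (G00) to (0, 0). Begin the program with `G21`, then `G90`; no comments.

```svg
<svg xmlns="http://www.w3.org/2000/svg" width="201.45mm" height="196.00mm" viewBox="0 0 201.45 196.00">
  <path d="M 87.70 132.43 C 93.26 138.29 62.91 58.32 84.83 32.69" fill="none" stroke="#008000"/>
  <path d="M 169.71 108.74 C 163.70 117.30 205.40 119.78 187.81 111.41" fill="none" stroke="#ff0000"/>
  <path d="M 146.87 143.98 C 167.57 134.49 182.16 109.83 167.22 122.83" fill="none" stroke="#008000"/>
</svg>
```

G21
G90
G00 X87.70 Y63.57
M3 S418
G01 X84.56 Y81.13 F3061
G01 X77.07 Y124.76
G01 X84.83 Y163.31
M5
G00 X169.71 Y87.26
M3 S573
G01 X175.64 Y80.90 F1618
G01 X189.60 Y79.66
G01 X187.81 Y84.59
M5
G00 X146.87 Y52.02
M3 S418
G01 X164.67 Y64.61 F3061
G01 X173.18 Y75.57
G01 X167.22 Y73.17
M5
G00 X0.00 Y0.00

Since the viewBox matches the mm dimensions, user units are millimetres directly. The only transform is the Y-flip y_m = 196.00 − y_svg.

Shape 1 is a cubic bezier drawn with `<path>`. Its stroke #008000 means engrave at S418, F3061. After flipping Y the toolpath is (87.70,63.57) → (84.56,81.13) → (77.07,124.76) → (84.83,163.31).

Shape 2 is a cubic bezier drawn with `<path>`. Its stroke #ff0000 means score at S573, F1618. After flipping Y the toolpath is (169.71,87.26) → (175.64,80.90) → (189.60,79.66) → (187.81,84.59).

Shape 3 is a cubic bezier drawn with `<path>`. Its stroke #008000 means engrave at S418, F3061. After flipping Y the toolpath is (146.87,52.02) → (164.67,64.61) → (173.18,75.57) → (167.22,73.17).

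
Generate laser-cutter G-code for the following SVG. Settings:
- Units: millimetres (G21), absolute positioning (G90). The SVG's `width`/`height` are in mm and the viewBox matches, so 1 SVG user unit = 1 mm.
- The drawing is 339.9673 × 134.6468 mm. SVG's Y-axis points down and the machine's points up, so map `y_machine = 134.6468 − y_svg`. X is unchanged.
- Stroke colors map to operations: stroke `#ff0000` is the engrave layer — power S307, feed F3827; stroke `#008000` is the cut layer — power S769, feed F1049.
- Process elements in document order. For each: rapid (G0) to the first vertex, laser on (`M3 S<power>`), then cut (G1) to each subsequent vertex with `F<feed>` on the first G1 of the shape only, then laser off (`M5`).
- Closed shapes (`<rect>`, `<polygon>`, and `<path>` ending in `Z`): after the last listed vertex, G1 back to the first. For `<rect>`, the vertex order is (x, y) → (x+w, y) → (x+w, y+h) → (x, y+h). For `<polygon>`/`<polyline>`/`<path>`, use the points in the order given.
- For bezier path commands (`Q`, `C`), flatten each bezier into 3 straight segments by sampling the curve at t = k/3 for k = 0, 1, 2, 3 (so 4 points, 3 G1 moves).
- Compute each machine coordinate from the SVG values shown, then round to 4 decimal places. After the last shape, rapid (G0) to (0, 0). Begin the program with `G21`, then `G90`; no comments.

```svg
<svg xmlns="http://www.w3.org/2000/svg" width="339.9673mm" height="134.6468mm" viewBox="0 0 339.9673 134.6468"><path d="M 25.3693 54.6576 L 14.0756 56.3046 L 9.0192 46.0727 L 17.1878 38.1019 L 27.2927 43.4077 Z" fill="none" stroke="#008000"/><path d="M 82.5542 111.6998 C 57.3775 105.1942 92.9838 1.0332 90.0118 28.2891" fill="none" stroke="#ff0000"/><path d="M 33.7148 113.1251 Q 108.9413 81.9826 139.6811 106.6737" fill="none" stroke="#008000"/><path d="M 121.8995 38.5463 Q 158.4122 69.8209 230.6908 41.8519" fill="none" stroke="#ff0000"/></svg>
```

Since the viewBox matches the mm dimensions, user units are millimetres directly. The only transform is the Y-flip y_m = 134.6468 − y_svg.

Shape 1 is a regular polygon drawn with `<path>`. Its stroke #008000 means cut at S769, F1049. After flipping Y the toolpath is (25.3693,79.9892) → (14.0756,78.3422) → (9.0192,88.5741) → (17.1878,96.5449) → (27.2927,91.2391) → (25.3693,79.9892), returning to the start.

Shape 2 is a cubic bezier drawn with `<path>`. Its stroke #ff0000 means engrave at S307, F3827. After flipping Y the toolpath is (82.5542,22.9470) → (73.9585,53.5202) → (83.8044,98.2921) → (90.0118,106.3577).

Shape 3 is a quadratic bezier drawn with `<path>`. Its stroke #008000 means cut at S769, F1049. After flipping Y the toolpath is (33.7148,21.5217) → (78.9228,36.0796) → (114.2449,38.2301) → (139.6811,27.9731).

Shape 4 is a quadratic bezier drawn with `<path>`. Its stroke #ff0000 means engrave at S307, F3827. After flipping Y the toolpath is (121.8995,96.1005) → (150.2153,81.8334) → (186.4791,80.7315) → (230.6908,92.7949).

G21
G90
G0 X25.3693 Y79.9892
M3 S769
G1 X14.0756 Y78.3422 F1049
G1 X9.0192 Y88.5741
G1 X17.1878 Y96.5449
G1 X27.2927 Y91.2391
G1 X25.3693 Y79.9892
M5
G0 X82.5542 Y22.9470
M3 S307
G1 X73.9585 Y53.5202 F3827
G1 X83.8044 Y98.2921
G1 X90.0118 Y106.3577
M5
G0 X33.7148 Y21.5217
M3 S769
G1 X78.9228 Y36.0796 F1049
G1 X114.2449 Y38.2301
G1 X139.6811 Y27.9731
M5
G0 X121.8995 Y96.1005
M3 S307
G1 X150.2153 Y81.8334 F3827
G1 X186.4791 Y80.7315
G1 X230.6908 Y92.7949
M5
G0 X0.0000 Y0.0000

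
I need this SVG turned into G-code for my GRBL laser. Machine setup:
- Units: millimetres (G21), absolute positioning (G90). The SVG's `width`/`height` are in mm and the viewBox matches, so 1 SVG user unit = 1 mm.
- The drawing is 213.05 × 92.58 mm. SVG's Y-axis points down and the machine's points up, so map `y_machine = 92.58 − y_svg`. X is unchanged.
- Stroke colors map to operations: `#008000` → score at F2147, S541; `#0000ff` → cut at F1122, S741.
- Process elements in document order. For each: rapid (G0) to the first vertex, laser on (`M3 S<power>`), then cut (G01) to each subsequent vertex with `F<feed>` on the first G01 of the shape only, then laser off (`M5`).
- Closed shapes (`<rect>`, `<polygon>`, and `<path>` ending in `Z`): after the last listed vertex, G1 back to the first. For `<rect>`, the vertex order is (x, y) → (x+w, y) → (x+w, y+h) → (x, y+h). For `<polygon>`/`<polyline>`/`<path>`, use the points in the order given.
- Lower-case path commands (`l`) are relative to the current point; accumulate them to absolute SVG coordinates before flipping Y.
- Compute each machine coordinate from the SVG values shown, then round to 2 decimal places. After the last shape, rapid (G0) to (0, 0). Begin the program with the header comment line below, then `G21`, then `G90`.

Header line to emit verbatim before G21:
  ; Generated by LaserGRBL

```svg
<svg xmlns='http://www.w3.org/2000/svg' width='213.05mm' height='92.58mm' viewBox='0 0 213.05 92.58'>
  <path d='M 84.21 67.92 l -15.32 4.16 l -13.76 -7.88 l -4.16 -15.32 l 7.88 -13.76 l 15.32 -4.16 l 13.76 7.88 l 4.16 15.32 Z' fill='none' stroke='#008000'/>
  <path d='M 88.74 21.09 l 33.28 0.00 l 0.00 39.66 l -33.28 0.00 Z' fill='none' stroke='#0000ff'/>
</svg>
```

; Generated by LaserGRBL
G21
G90
G0 X84.21 Y24.66
M3 S541
G01 X68.89 Y20.50 F2147
G01 X55.13 Y28.38
G01 X50.97 Y43.70
G01 X58.85 Y57.46
G01 X74.17 Y61.62
G01 X87.93 Y53.74
G01 X92.09 Y38.42
G01 X84.21 Y24.66
M5
G0 X88.74 Y71.49
M3 S741
G01 X122.02 Y71.49 F1122
G01 X122.02 Y31.83
G01 X88.74 Y31.83
G01 X88.74 Y71.49
M5
G0 X0.00 Y0.00

1 u = 1 mm; y_m = 92.58 − y.

[1] `<path>` regular polygon, #008000→score S541 F2147: (84.21,24.66) → (68.89,20.50) → (55.13,28.38) → (50.97,43.70) → (58.85,57.46) → (74.17,61.62) → (87.93,53.74) → (92.09,38.42) → (84.21,24.66) (closed)

[2] `<path>` rectangle, #0000ff→cut S741 F1122: (88.74,71.49) → (122.02,71.49) → (122.02,31.83) → (88.74,31.83) → (88.74,71.49) (closed)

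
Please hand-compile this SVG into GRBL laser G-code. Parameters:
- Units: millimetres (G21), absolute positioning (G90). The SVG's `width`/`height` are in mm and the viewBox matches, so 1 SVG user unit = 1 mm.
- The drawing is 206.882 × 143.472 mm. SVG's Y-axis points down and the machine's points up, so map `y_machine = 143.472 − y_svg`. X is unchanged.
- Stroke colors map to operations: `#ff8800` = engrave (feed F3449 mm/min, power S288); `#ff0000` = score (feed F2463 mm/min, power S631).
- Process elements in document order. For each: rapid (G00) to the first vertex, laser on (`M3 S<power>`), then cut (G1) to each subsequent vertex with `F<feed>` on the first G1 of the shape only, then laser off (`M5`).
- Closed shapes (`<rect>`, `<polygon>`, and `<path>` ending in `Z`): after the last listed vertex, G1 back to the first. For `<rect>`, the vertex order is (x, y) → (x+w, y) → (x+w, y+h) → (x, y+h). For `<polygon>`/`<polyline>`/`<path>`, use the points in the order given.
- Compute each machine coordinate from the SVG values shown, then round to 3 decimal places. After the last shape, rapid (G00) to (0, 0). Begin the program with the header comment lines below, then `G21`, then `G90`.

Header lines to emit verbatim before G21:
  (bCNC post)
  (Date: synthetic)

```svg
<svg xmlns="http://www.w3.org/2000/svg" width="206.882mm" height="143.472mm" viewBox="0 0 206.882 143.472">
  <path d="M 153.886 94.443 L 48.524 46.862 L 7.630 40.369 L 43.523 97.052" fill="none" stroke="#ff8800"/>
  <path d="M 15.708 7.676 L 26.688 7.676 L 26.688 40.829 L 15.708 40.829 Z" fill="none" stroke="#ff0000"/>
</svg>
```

Since the viewBox matches the mm dimensions, user units are millimetres directly. The only transform is the Y-flip y_m = 143.472 − y_svg.

Shape 1 is a open polyline drawn with `<path>`. Its stroke #ff8800 means engrave at S288, F3449. After flipping Y the toolpath is (153.886,49.029) → (48.524,96.610) → (7.630,103.103) → (43.523,46.420).

Shape 2 is a rectangle drawn with `<path>`. Its stroke #ff0000 means score at S631, F2463. After flipping Y the toolpath is (15.708,135.796) → (26.688,135.796) → (26.688,102.643) → (15.708,102.643) → (15.708,135.796), returning to the start.

(bCNC post)
(Date: synthetic)
G21
G90
G00 X153.886 Y49.029
M3 S288
G1 X48.524 Y96.610 F3449
G1 X7.630 Y103.103
G1 X43.523 Y46.420
M5
G00 X15.708 Y135.796
M3 S631
G1 X26.688 Y135.796 F2463
G1 X26.688 Y102.643
G1 X15.708 Y102.643
G1 X15.708 Y135.796
M5
G00 X0.000 Y0.000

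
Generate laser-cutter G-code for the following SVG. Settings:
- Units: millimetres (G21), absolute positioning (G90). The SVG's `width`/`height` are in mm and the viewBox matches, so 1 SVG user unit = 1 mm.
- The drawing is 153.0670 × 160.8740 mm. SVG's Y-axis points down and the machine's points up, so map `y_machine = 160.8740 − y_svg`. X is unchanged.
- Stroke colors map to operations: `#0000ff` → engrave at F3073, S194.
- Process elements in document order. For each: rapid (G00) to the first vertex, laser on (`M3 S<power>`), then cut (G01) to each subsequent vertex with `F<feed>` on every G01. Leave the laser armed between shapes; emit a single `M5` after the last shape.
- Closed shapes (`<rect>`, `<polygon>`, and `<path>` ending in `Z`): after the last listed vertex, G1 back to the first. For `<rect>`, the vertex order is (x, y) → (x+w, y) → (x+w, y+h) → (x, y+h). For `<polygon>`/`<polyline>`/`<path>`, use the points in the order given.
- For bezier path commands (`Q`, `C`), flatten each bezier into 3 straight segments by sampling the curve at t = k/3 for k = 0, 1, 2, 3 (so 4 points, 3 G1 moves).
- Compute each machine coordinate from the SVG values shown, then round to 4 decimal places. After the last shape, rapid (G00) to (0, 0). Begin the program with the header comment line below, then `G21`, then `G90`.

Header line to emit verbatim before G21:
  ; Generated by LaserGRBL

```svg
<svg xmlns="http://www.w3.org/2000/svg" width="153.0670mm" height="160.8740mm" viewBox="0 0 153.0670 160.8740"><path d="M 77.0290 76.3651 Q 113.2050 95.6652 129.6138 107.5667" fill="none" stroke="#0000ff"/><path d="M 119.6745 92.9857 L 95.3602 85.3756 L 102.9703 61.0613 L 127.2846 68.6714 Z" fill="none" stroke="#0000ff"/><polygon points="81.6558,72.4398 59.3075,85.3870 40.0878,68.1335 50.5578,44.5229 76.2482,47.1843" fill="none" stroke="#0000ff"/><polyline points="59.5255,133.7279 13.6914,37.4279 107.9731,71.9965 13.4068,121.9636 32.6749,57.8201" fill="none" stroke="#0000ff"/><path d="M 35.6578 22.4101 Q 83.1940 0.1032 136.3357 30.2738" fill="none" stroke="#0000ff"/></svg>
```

; Generated by LaserGRBL
G21
G90
G00 X77.0290 Y84.5089
M3 S194
G01 X98.9500 Y72.4642 F3073
G01 X116.4782 Y62.0637 F3073
G01 X129.6138 Y53.3073 F3073
G00 X119.6745 Y67.8883
M3 S194
G01 X95.3602 Y75.4984 F3073
G01 X102.9703 Y99.8127 F3073
G01 X127.2846 Y92.2026 F3073
G01 X119.6745 Y67.8883 F3073
G00 X81.6558 Y88.4342
M3 S194
G01 X59.3075 Y75.4870 F3073
G01 X40.0878 Y92.7405 F3073
G01 X50.5578 Y116.3511 F3073
G01 X76.2482 Y113.6897 F3073
G01 X81.6558 Y88.4342 F3073
G00 X59.5255 Y27.1461
M3 S194
G01 X13.6914 Y123.4461 F3073
G01 X107.9731 Y88.8775 F3073
G01 X13.4068 Y38.9104 F3073
G01 X32.6749 Y103.0539 F3073
G00 X35.6578 Y138.4639
M3 S194
G01 X67.9714 Y147.5043 F3073
G01 X101.5307 Y144.8831 F3073
G01 X136.3357 Y130.6002 F3073
M5
G00 X0.0000 Y0.0000

1 u = 1 mm; y_m = 160.8740 − y.

[1] `<path>` quadratic bezier, #0000ff→engrave S194 F3073: (77.0290,84.5089) → (98.9500,72.4642) → (116.4782,62.0637) → (129.6138,53.3073)

[2] `<path>` regular polygon, #0000ff→engrave S194 F3073: (119.6745,67.8883) → (95.3602,75.4984) → (102.9703,99.8127) → (127.2846,92.2026) → (119.6745,67.8883) (closed)

[3] `<polygon>` regular polygon, #0000ff→engrave S194 F3073: (81.6558,88.4342) → (59.3075,75.4870) → (40.0878,92.7405) → (50.5578,116.3511) → (76.2482,113.6897) → (81.6558,88.4342) (closed)

[4] `<polyline>` open polyline, #0000ff→engrave S194 F3073: (59.5255,27.1461) → (13.6914,123.4461) → (107.9731,88.8775) → (13.4068,38.9104) → (32.6749,103.0539)

[5] `<path>` quadratic bezier, #0000ff→engrave S194 F3073: (35.6578,138.4639) → (67.9714,147.5043) → (101.5307,144.8831) → (136.3357,130.6002)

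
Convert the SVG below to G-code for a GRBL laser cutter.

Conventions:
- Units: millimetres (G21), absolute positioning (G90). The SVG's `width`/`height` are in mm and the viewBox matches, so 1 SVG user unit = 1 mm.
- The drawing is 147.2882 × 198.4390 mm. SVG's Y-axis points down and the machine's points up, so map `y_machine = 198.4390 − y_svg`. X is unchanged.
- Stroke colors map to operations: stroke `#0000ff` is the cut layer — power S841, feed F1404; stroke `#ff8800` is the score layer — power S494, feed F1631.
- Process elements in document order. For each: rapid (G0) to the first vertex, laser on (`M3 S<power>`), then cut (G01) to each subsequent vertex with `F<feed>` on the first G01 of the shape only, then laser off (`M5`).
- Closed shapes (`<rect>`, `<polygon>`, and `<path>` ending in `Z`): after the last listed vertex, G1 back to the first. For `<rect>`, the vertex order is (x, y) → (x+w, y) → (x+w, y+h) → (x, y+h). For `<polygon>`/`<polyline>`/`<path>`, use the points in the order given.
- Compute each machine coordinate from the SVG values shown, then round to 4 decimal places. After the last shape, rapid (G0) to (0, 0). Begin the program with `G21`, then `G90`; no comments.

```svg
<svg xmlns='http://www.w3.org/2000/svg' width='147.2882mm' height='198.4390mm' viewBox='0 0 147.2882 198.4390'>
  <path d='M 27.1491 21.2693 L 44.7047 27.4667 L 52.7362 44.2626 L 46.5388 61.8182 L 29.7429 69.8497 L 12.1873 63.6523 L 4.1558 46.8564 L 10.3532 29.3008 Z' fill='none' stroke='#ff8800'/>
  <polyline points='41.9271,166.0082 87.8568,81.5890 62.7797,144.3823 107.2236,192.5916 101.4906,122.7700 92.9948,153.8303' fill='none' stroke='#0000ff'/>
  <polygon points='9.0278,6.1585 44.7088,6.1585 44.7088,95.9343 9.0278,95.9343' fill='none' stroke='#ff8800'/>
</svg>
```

G21
G90
G0 X27.1491 Y177.1697
M3 S494
G01 X44.7047 Y170.9723 F1631
G01 X52.7362 Y154.1764
G01 X46.5388 Y136.6208
G01 X29.7429 Y128.5893
G01 X12.1873 Y134.7867
G01 X4.1558 Y151.5826
G01 X10.3532 Y169.1382
G01 X27.1491 Y177.1697
M5
G0 X41.9271 Y32.4308
M3 S841
G01 X87.8568 Y116.8500 F1404
G01 X62.7797 Y54.0567
G01 X107.2236 Y5.8474
G01 X101.4906 Y75.6690
G01 X92.9948 Y44.6087
M5
G0 X9.0278 Y192.2805
M3 S494
G01 X44.7088 Y192.2805 F1631
G01 X44.7088 Y102.5047
G01 X9.0278 Y102.5047
G01 X9.0278 Y192.2805
M5
G0 X0.0000 Y0.0000

viewBox `0 0 147.2882 198.4390` with mm width/height → 1 unit = 1 mm. Flip: y_m = 198.4390 − y_svg.

**Shape 1** — `<path>` regular polygon, stroke `#ff8800` → score (S494, F1631). Machine vertices: (27.1491,177.1697) → (44.7047,170.9723) → (52.7362,154.1764) → (46.5388,136.6208) → (29.7429,128.5893) → (12.1873,134.7867) → (4.1558,151.5826) → (10.3532,169.1382) → (27.1491,177.1697). Closed: final G1 returns to the first vertex.

**Shape 2** — `<polyline>` open polyline, stroke `#0000ff` → cut (S841, F1404). Machine vertices: (41.9271,32.4308) → (87.8568,116.8500) → (62.7797,54.0567) → (107.2236,5.8474) → (101.4906,75.6690) → (92.9948,44.6087). Open path.

**Shape 3** — `<polygon>` rectangle, stroke `#ff8800` → score (S494, F1631). Machine vertices: (9.0278,192.2805) → (44.7088,192.2805) → (44.7088,102.5047) → (9.0278,102.5047) → (9.0278,192.2805). Closed: final G1 returns to the first vertex.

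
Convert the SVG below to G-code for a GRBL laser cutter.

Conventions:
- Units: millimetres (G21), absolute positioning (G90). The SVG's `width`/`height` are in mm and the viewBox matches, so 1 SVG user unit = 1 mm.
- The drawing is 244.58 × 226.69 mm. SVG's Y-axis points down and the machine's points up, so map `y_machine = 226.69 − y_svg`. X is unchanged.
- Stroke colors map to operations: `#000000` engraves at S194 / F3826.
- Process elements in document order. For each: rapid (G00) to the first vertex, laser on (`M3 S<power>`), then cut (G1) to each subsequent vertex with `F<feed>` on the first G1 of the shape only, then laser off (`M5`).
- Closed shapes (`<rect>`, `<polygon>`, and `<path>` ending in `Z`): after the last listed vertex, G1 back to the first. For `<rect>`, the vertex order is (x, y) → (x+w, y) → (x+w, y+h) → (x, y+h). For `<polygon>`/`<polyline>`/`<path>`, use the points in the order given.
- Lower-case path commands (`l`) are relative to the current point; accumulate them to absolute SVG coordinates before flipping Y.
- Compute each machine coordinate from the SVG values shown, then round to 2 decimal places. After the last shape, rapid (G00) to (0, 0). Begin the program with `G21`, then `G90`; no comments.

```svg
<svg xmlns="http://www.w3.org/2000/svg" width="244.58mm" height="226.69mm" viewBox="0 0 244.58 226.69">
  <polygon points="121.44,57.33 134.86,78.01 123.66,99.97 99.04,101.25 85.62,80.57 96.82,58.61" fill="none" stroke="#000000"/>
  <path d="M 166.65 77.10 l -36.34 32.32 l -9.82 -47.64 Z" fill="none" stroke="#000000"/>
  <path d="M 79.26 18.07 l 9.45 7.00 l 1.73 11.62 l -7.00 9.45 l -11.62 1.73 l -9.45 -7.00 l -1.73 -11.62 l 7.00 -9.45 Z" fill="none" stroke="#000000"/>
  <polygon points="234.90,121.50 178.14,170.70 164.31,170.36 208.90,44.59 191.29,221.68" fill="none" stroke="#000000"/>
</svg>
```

Since the viewBox matches the mm dimensions, user units are millimetres directly. The only transform is the Y-flip y_m = 226.69 − y_svg.

Shape 1 is a regular polygon drawn with `<polygon>`. Its stroke #000000 means engrave at S194, F3826. After flipping Y the toolpath is (121.44,169.36) → (134.86,148.68) → (123.66,126.72) → (99.04,125.44) → (85.62,146.12) → (96.82,168.08) → (121.44,169.36), returning to the start.

Shape 2 is a regular polygon drawn with `<path>`. Its stroke #000000 means engrave at S194, F3826. After flipping Y the toolpath is (166.65,149.59) → (130.31,117.27) → (120.49,164.91) → (166.65,149.59), returning to the start.

Shape 3 is a regular polygon drawn with `<path>`. Its stroke #000000 means engrave at S194, F3826. After flipping Y the toolpath is (79.26,208.62) → (88.71,201.62) → (90.44,190.00) → (83.44,180.55) → (71.82,178.82) → (62.37,185.82) → (60.64,197.44) → (67.64,206.89) → (79.26,208.62), returning to the start.

Shape 4 is a closed polygon drawn with `<polygon>`. Its stroke #000000 means engrave at S194, F3826. After flipping Y the toolpath is (234.90,105.19) → (178.14,55.99) → (164.31,56.33) → (208.90,182.10) → (191.29,5.01) → (234.90,105.19), returning to the start.

G21
G90
G00 X121.44 Y169.36
M3 S194
G1 X134.86 Y148.68 F3826
G1 X123.66 Y126.72
G1 X99.04 Y125.44
G1 X85.62 Y146.12
G1 X96.82 Y168.08
G1 X121.44 Y169.36
M5
G00 X166.65 Y149.59
M3 S194
G1 X130.31 Y117.27 F3826
G1 X120.49 Y164.91
G1 X166.65 Y149.59
M5
G00 X79.26 Y208.62
M3 S194
G1 X88.71 Y201.62 F3826
G1 X90.44 Y190.00
G1 X83.44 Y180.55
G1 X71.82 Y178.82
G1 X62.37 Y185.82
G1 X60.64 Y197.44
G1 X67.64 Y206.89
G1 X79.26 Y208.62
M5
G00 X234.90 Y105.19
M3 S194
G1 X178.14 Y55.99 F3826
G1 X164.31 Y56.33
G1 X208.90 Y182.10
G1 X191.29 Y5.01
G1 X234.90 Y105.19
M5
G00 X0.00 Y0.00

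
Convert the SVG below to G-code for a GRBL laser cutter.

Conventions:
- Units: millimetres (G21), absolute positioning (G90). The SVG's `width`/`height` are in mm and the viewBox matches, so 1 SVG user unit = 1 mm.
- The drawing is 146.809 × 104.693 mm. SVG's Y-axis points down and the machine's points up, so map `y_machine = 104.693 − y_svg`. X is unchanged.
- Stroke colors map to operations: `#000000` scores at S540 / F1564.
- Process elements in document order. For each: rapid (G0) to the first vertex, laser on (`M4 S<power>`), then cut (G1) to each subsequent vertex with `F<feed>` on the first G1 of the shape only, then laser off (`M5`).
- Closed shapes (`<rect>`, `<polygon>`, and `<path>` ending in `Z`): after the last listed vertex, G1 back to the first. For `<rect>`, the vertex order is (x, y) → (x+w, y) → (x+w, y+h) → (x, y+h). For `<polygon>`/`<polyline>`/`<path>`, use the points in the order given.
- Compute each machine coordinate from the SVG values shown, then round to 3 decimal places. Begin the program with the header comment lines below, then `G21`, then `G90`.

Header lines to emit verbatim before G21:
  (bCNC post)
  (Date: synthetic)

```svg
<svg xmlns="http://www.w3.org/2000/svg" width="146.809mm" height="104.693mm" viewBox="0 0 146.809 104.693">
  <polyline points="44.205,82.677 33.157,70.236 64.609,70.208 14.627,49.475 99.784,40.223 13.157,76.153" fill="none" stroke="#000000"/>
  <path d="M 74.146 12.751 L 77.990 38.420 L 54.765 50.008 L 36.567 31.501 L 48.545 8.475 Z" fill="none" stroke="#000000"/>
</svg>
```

(bCNC post)
(Date: synthetic)
G21
G90
G0 X44.205 Y22.016
M4 S540
G1 X33.157 Y34.457 F1564
G1 X64.609 Y34.485
G1 X14.627 Y55.218
G1 X99.784 Y64.470
G1 X13.157 Y28.540
M5
G0 X74.146 Y91.942
M4 S540
G1 X77.990 Y66.273 F1564
G1 X54.765 Y54.685
G1 X36.567 Y73.192
G1 X48.545 Y96.218
G1 X74.146 Y91.942
M5

viewBox `0 0 146.809 104.693` with mm width/height → 1 unit = 1 mm. Flip: y_m = 104.693 − y_svg.

**Shape 1** — `<polyline>` open polyline, stroke `#000000` → score (S540, F1564). Machine vertices: (44.205,22.016) → (33.157,34.457) → (64.609,34.485) → (14.627,55.218) → (99.784,64.470) → (13.157,28.540). Open path.

**Shape 2** — `<path>` regular polygon, stroke `#000000` → score (S540, F1564). Machine vertices: (74.146,91.942) → (77.990,66.273) → (54.765,54.685) → (36.567,73.192) → (48.545,96.218) → (74.146,91.942). Closed: final G1 returns to the first vertex.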